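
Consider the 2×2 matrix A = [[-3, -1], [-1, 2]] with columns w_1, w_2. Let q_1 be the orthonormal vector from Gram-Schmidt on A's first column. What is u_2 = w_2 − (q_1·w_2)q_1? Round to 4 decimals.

u_2 = (-0.7000, 2.1000)

w_1 = (-3, -1); ‖w_1‖ = 3.1623, so q_1 = (-0.9487, -0.3162).
q_1·w_2 = (-0.9487)·(-1) + (-0.3162)·2 = 0.3162.
u_2 = w_2 − 0.3162·q_1 = (-0.7000, 2.1000).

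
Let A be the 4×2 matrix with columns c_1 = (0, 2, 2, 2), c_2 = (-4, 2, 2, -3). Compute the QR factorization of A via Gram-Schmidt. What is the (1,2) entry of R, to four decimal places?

r_{12} = 0.5774

q_1 = c_1/‖c_1‖ = (0, 2, 2, 2)/3.4641 = (0.0000, 0.5774, 0.5774, 0.5774).
r_{12} = q_1·c_2 = 0.5774.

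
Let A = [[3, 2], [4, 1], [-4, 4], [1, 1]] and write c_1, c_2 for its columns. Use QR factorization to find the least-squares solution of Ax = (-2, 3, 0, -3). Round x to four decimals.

x = (0.0512, -0.1702)

e_1 = c_1/‖c_1‖ = (3, 4, -4, 1)/6.4807 = (0.4629, 0.6172, -0.6172, 0.1543).
r_{12} = e_1·c_2 = -0.7715.
u_2 = c_2 + 0.7715·e_1 = (2.3571, 1.4762, 3.5238, 1.1190).
‖u_2‖ = 4.6265, so e_2 = (0.5095, 0.3191, 0.7617, 0.2419).
Qᵀb = (0.4629, -0.7874).
Back-substitute: x_2 = -0.7874/4.6265 = -0.1702.
x_1 = (0.4629 + 0.7715·(-0.1702))/6.4807 = 0.0512.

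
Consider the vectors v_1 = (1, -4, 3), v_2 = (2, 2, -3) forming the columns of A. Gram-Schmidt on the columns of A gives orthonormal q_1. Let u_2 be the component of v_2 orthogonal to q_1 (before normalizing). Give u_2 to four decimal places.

u_2 = (2.5769, -0.3077, -1.2692)

q_1 = v_1/‖v_1‖ = (1, -4, 3)/5.0990 = (0.1961, -0.7845, 0.5883).
r_{12} = q_1·v_2 = -2.9417.
u_2 = v_2 + 2.9417·q_1 = (2.5769, -0.3077, -1.2692).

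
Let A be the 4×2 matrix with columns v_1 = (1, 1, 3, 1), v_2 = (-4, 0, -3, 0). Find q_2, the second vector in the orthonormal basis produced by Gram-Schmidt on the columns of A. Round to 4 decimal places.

q_2 = (-0.8828, 0.3279, 0.0757, 0.3279)

q_1 = v_1/‖v_1‖ = (1, 1, 3, 1)/3.4641 = (0.2887, 0.2887, 0.8660, 0.2887).
r_{12} = q_1·v_2 = -3.7528.
u_2 = v_2 + 3.7528·q_1 = (-2.9167, 1.0833, 0.2500, 1.0833).
‖u_2‖ = 3.3040, so q_2 = (-0.8828, 0.3279, 0.0757, 0.3279).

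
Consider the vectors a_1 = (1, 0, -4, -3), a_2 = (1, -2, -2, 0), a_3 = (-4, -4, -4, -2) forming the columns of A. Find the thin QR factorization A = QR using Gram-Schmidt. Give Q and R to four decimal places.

Q = [[0.1961, 0.2695, -0.9162], [0.0000, -0.8245, -0.3503], [-0.7845, -0.2537, -0.1078], [-0.5883, 0.4281, -0.1617]], R = [[5.0990, 1.7650, 3.5301], [0.0000, 2.4258, 2.3783], [0.0000, 0.0000, 5.8209]]

a_1 = (1, 0, -4, -3); ‖a_1‖ = 5.0990, so e_1 = (0.1961, 0.0000, -0.7845, -0.5883).
e_1·a_2 = 0.1961·1 + 0.0000·(-2) + (-0.7845)·(-2) + (-0.5883)·0 = 1.7650.
u_2 = a_2 − 1.7650·e_1 = (0.6538, -2.0000, -0.6154, 1.0385).
‖u_2‖ = 2.4258, so e_2 = (0.2695, -0.8245, -0.2537, 0.4281).
e_1·a_3 = 0.1961·(-4) + 0.0000·(-4) + (-0.7845)·(-4) + (-0.5883)·(-2) = 3.5301; e_2·a_3 = 0.2695·(-4) + (-0.8245)·(-4) + (-0.2537)·(-4) + 0.4281·(-2) = 2.3783.
u_3 = a_3 − 3.5301·e_1 − 2.3783·e_2 = (-5.3333, -2.0392, -0.6275, -0.9412).
‖u_3‖ = 5.8209, so e_3 = (-0.9162, -0.3503, -0.1078, -0.1617).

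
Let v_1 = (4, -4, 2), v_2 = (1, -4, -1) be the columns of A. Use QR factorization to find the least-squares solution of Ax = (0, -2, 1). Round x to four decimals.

v_1 = (4, -4, 2); ‖v_1‖ = 6.0000, so q_1 = (0.6667, -0.6667, 0.3333).
q_1·v_2 = 0.6667·1 + (-0.6667)·(-4) + 0.3333·(-1) = 3.0000.
u_2 = v_2 − 3.0000·q_1 = (-1.0000, -2.0000, -2.0000).
‖u_2‖ = 3.0000, so q_2 = (-0.3333, -0.6667, -0.6667).
Qᵀb = (1.6667, 0.6667).
Back-substitute: x_2 = 0.6667/3.0000 = 0.2222.
x_1 = (1.6667 − 3.0000·0.2222)/6.0000 = 0.1667.

x = (0.1667, 0.2222)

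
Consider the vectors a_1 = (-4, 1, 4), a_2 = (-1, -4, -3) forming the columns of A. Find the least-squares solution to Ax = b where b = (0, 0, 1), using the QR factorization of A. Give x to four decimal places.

a_1 = (-4, 1, 4); ‖a_1‖ = 5.7446, so e_1 = (-0.6963, 0.1741, 0.6963).
e_1·a_2 = (-0.6963)·(-1) + 0.1741·(-4) + 0.6963·(-3) = -2.0889.
u_2 = a_2 + 2.0889·e_1 = (-2.4545, -3.6364, -1.5455).
‖u_2‖ = 4.6515, so e_2 = (-0.5277, -0.7818, -0.3322).
Qᵀb = (0.6963, -0.3322).
Back-substitute: x_2 = -0.3322/4.6515 = -0.0714.
x_1 = (0.6963 + 2.0889·(-0.0714))/5.7446 = 0.0952.

x = (0.0952, -0.0714)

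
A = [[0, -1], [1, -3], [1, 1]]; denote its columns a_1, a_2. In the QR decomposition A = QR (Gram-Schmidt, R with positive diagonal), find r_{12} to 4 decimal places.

r_{12} = -1.4142

a_1 = (0, 1, 1); ‖a_1‖ = 1.4142, so q_1 = (0.0000, 0.7071, 0.7071).
r_{12} = q_1·a_2 = -1.4142.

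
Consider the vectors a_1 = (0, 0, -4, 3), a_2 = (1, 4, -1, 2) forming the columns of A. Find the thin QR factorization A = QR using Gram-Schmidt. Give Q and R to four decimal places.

Q = [[0.0000, 0.2357], [0.0000, 0.9428], [-0.8000, 0.1414], [0.6000, 0.1886]], R = [[5.0000, 2.0000], [0.0000, 4.2426]]

a_1 = (0, 0, -4, 3); ‖a_1‖ = 5.0000, so e_1 = (0.0000, 0.0000, -0.8000, 0.6000).
e_1·a_2 = 0.0000·1 + 0.0000·4 + (-0.8000)·(-1) + 0.6000·2 = 2.0000.
u_2 = a_2 − 2.0000·e_1 = (1.0000, 4.0000, 0.6000, 0.8000).
‖u_2‖ = 4.2426, so e_2 = (0.2357, 0.9428, 0.1414, 0.1886).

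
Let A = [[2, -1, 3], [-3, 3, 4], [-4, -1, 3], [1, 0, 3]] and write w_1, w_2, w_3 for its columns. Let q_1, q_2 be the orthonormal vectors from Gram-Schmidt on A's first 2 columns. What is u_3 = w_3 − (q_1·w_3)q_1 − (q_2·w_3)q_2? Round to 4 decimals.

u_3 = (4.1423, 1.8861, 1.5160, 3.4377)

q_1 = w_1/‖w_1‖ = (2, -3, -4, 1)/5.4772 = (0.3651, -0.5477, -0.7303, 0.1826).
r_{12} = q_1·w_2 = -1.2780.
u_2 = w_2 + 1.2780·q_1 = (-0.5333, 2.3000, -1.9333, 0.2333).
‖u_2‖ = 3.0605, so q_2 = (-0.1743, 0.7515, -0.6317, 0.0762).
r_{13} = q_1·w_3 = -2.7386; r_{23} = q_2·w_3 = 0.8169.
u_3 = w_3 + 2.7386·q_1 − 0.8169·q_2 = (4.1423, 1.8861, 1.5160, 3.4377).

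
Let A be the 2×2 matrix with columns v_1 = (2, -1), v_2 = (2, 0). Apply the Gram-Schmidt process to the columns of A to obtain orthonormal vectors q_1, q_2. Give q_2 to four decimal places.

q_2 = (0.4472, 0.8944)

v_1 = (2, -1); ‖v_1‖ = 2.2361, so q_1 = (0.8944, -0.4472).
q_1·v_2 = 0.8944·2 + (-0.4472)·0 = 1.7889.
u_2 = v_2 − 1.7889·q_1 = (0.4000, 0.8000).
‖u_2‖ = 0.8944, so q_2 = (0.4472, 0.8944).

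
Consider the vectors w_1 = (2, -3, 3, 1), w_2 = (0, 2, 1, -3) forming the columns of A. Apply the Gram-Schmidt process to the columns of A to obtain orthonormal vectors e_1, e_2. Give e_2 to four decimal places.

w_1 = (2, -3, 3, 1); ‖w_1‖ = 4.7958, so e_1 = (0.4170, -0.6255, 0.6255, 0.2085).
e_1·w_2 = 0.4170·0 + (-0.6255)·2 + 0.6255·1 + 0.2085·(-3) = -1.2511.
u_2 = w_2 + 1.2511·e_1 = (0.5217, 1.2174, 1.7826, -2.7391).
‖u_2‖ = 3.5263, so e_2 = (0.1480, 0.3452, 0.5055, -0.7768).

e_2 = (0.1480, 0.3452, 0.5055, -0.7768)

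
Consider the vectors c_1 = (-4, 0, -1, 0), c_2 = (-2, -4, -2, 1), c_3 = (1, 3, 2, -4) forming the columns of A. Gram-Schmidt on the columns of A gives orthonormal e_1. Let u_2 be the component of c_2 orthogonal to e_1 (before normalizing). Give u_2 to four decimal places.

e_1 = c_1/‖c_1‖ = (-4, 0, -1, 0)/4.1231 = (-0.9701, 0.0000, -0.2425, 0.0000).
r_{12} = e_1·c_2 = 2.4254.
u_2 = c_2 − 2.4254·e_1 = (0.3529, -4.0000, -1.4118, 1.0000).

u_2 = (0.3529, -4.0000, -1.4118, 1.0000)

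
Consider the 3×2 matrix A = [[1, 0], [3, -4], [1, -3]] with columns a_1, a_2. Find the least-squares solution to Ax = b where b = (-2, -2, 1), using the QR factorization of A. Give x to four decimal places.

x = (-2.0000, -1.0000)

a_1 = (1, 3, 1); ‖a_1‖ = 3.3166, so e_1 = (0.3015, 0.9045, 0.3015).
e_1·a_2 = 0.3015·0 + 0.9045·(-4) + 0.3015·(-3) = -4.5227.
u_2 = a_2 + 4.5227·e_1 = (1.3636, 0.0909, -1.6364).
‖u_2‖ = 2.1320, so e_2 = (0.6396, 0.0426, -0.7675).
Qᵀb = (-2.1106, -2.1320).
Back-substitute: x_2 = -2.1320/2.1320 = -1.0000.
x_1 = (-2.1106 + 4.5227·(-1.0000))/3.3166 = -2.0000.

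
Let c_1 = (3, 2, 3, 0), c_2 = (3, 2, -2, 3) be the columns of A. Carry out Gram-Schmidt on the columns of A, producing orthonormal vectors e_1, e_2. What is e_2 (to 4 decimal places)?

c_1 = (3, 2, 3, 0); ‖c_1‖ = 4.6904, so e_1 = (0.6396, 0.4264, 0.6396, 0.0000).
e_1·c_2 = 0.6396·3 + 0.4264·2 + 0.6396·(-2) + 0.0000·3 = 1.4924.
u_2 = c_2 − 1.4924·e_1 = (2.0455, 1.3636, -2.9545, 3.0000).
‖u_2‖ = 4.8757, so e_2 = (0.4195, 0.2797, -0.6060, 0.6153).

e_2 = (0.4195, 0.2797, -0.6060, 0.6153)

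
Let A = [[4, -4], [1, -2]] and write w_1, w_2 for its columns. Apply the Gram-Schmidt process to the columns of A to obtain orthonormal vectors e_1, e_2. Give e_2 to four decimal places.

e_2 = (0.2425, -0.9701)

w_1 = (4, 1); ‖w_1‖ = 4.1231, so e_1 = (0.9701, 0.2425).
e_1·w_2 = 0.9701·(-4) + 0.2425·(-2) = -4.3656.
u_2 = w_2 + 4.3656·e_1 = (0.2353, -0.9412).
‖u_2‖ = 0.9701, so e_2 = (0.2425, -0.9701).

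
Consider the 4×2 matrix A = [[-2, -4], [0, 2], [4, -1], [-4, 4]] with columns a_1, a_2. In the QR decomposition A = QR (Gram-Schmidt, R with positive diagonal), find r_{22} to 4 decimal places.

a_1 = (-2, 0, 4, -4); ‖a_1‖ = 6.0000, so e_1 = (-0.3333, 0.0000, 0.6667, -0.6667).
e_1·a_2 = (-0.3333)·(-4) + 0.0000·2 + 0.6667·(-1) + (-0.6667)·4 = -2.0000.
u_2 = a_2 + 2.0000·e_1 = (-4.6667, 2.0000, 0.3333, 2.6667).
r_{22} = ‖u_2‖ = 5.7446.

r_{22} = 5.7446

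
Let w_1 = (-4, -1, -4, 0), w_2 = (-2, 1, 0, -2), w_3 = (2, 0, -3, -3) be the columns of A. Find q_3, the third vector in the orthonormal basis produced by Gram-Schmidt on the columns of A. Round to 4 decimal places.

q_3 = (0.5761, -0.0140, -0.5726, -0.5831)

q_1 = w_1/‖w_1‖ = (-4, -1, -4, 0)/5.7446 = (-0.6963, -0.1741, -0.6963, 0.0000).
r_{12} = q_1·w_2 = 1.2185.
u_2 = w_2 − 1.2185·q_1 = (-1.1515, 1.2121, 0.8485, -2.0000).
‖u_2‖ = 2.7414, so q_2 = (-0.4200, 0.4422, 0.3095, -0.7296).
r_{13} = q_1·w_3 = 0.6963; r_{23} = q_2·w_3 = 0.4200.
u_3 = w_3 − 0.6963·q_1 − 0.4200·q_2 = (2.6613, -0.0645, -2.6452, -2.6935).
‖u_3‖ = 4.6194, so q_3 = (0.5761, -0.0140, -0.5726, -0.5831).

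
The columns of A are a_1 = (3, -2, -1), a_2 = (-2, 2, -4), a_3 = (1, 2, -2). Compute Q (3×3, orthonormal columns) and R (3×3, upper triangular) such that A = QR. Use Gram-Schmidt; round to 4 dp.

e_1 = a_1/‖a_1‖ = (3, -2, -1)/3.7417 = (0.8018, -0.5345, -0.2673).
r_{12} = e_1·a_2 = -1.6036.
u_2 = a_2 + 1.6036·e_1 = (-0.7143, 1.1429, -4.4286).
‖u_2‖ = 4.6291, so e_2 = (-0.1543, 0.2469, -0.9567).
r_{13} = e_1·a_3 = 0.2673; r_{23} = e_2·a_3 = 2.2528.
u_3 = a_3 − 0.2673·e_1 − 2.2528·e_2 = (1.1333, 1.5867, 0.2267).
‖u_3‖ = 1.9630, so e_3 = (0.5774, 0.8083, 0.1155).

Q = [[0.8018, -0.1543, 0.5774], [-0.5345, 0.2469, 0.8083], [-0.2673, -0.9567, 0.1155]], R = [[3.7417, -1.6036, 0.2673], [0.0000, 4.6291, 2.2528], [0.0000, 0.0000, 1.9630]]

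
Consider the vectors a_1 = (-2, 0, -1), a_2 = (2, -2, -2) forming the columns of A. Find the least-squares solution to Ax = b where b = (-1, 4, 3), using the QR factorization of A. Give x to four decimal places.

x = (-0.7857, -1.4643)

a_1 = (-2, 0, -1); ‖a_1‖ = 2.2361, so q_1 = (-0.8944, 0.0000, -0.4472).
q_1·a_2 = (-0.8944)·2 + 0.0000·(-2) + (-0.4472)·(-2) = -0.8944.
u_2 = a_2 + 0.8944·q_1 = (1.2000, -2.0000, -2.4000).
‖u_2‖ = 3.3466, so q_2 = (0.3586, -0.5976, -0.7171).
Qᵀb = (-0.4472, -4.9004).
Back-substitute: x_2 = -4.9004/3.3466 = -1.4643.
x_1 = (-0.4472 + 0.8944·(-1.4643))/2.2361 = -0.7857.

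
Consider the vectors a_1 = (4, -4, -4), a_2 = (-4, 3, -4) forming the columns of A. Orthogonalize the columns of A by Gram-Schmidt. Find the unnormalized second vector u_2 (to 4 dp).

a_1 = (4, -4, -4); ‖a_1‖ = 6.9282, so q_1 = (0.5774, -0.5774, -0.5774).
q_1·a_2 = 0.5774·(-4) + (-0.5774)·3 + (-0.5774)·(-4) = -1.7321.
u_2 = a_2 + 1.7321·q_1 = (-3.0000, 2.0000, -5.0000).

u_2 = (-3.0000, 2.0000, -5.0000)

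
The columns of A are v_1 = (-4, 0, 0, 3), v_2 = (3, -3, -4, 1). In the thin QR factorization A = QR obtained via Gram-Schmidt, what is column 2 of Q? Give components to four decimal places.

e_2 = (0.2768, -0.5323, -0.7098, 0.3691)

v_1 = (-4, 0, 0, 3); ‖v_1‖ = 5.0000, so e_1 = (-0.8000, 0.0000, 0.0000, 0.6000).
e_1·v_2 = (-0.8000)·3 + 0.0000·(-3) + 0.0000·(-4) + 0.6000·1 = -1.8000.
u_2 = v_2 + 1.8000·e_1 = (1.5600, -3.0000, -4.0000, 2.0800).
‖u_2‖ = 5.6356, so e_2 = (0.2768, -0.5323, -0.7098, 0.3691).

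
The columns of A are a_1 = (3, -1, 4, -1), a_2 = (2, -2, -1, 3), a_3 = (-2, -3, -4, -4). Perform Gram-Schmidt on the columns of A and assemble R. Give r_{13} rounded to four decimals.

r_{13} = -2.8868

e_1 = a_1/‖a_1‖ = (3, -1, 4, -1)/5.1962 = (0.5774, -0.1925, 0.7698, -0.1925).
r_{13} = e_1·a_3 = -2.8868.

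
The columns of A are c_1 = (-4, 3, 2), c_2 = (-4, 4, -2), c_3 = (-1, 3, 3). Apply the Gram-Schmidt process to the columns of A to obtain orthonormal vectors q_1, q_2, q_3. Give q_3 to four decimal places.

q_3 = (0.6472, 0.7396, 0.1849)

c_1 = (-4, 3, 2); ‖c_1‖ = 5.3852, so q_1 = (-0.7428, 0.5571, 0.3714).
q_1·c_2 = (-0.7428)·(-4) + 0.5571·4 + 0.3714·(-2) = 4.4567.
u_2 = c_2 − 4.4567·q_1 = (-0.6897, 1.5172, -3.6552).
‖u_2‖ = 4.0172, so q_2 = (-0.1717, 0.3777, -0.9099).
q_1·c_3 = (-0.7428)·(-1) + 0.5571·3 + 0.3714·3 = 3.5282; q_2·c_3 = (-0.1717)·(-1) + 0.3777·3 + (-0.9099)·3 = -1.4249.
u_3 = c_3 − 3.5282·q_1 + 1.4249·q_2 = (1.3761, 1.5726, 0.3932).
‖u_3‖ = 2.1264, so q_3 = (0.6472, 0.7396, 0.1849).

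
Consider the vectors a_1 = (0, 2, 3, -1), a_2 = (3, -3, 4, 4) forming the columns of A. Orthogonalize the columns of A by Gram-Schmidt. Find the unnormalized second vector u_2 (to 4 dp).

u_2 = (3.0000, -3.2857, 3.5714, 4.1429)

a_1 = (0, 2, 3, -1); ‖a_1‖ = 3.7417, so q_1 = (0.0000, 0.5345, 0.8018, -0.2673).
q_1·a_2 = 0.0000·3 + 0.5345·(-3) + 0.8018·4 + (-0.2673)·4 = 0.5345.
u_2 = a_2 − 0.5345·q_1 = (3.0000, -3.2857, 3.5714, 4.1429).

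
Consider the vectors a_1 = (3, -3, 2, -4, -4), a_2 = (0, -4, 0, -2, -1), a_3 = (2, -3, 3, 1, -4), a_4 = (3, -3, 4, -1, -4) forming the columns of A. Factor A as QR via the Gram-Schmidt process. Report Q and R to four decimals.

Q = [[0.4082, -0.4148, 0.0186, 0.0639], [-0.4082, -0.8296, -0.3088, -0.0885], [0.2722, -0.2765, 0.3969, 0.7558], [-0.5443, -0.0691, 0.7913, -0.1384], [-0.5443, 0.2420, -0.3473, 0.6306]], R = [[7.3485, 3.2660, 4.4907, 6.2598], [0.0000, 3.2146, -0.2074, -0.7604], [0.0000, 0.0000, 4.3348, 3.1677], [0.0000, 0.0000, 0.0000, 1.0965]]

e_1 = a_1/‖a_1‖ = (3, -3, 2, -4, -4)/7.3485 = (0.4082, -0.4082, 0.2722, -0.5443, -0.5443).
r_{12} = e_1·a_2 = 3.2660.
u_2 = a_2 − 3.2660·e_1 = (-1.3333, -2.6667, -0.8889, -0.2222, 0.7778).
‖u_2‖ = 3.2146, so e_2 = (-0.4148, -0.8296, -0.2765, -0.0691, 0.2420).
r_{13} = e_1·a_3 = 4.4907; r_{23} = e_2·a_3 = -0.2074.
u_3 = a_3 − 4.4907·e_1 + 0.2074·e_2 = (0.0806, -1.3387, 1.7204, 3.4301, -1.5054).
‖u_3‖ = 4.3348, so e_3 = (0.0186, -0.3088, 0.3969, 0.7913, -0.3473).
r_{14} = e_1·a_4 = 6.2598; r_{24} = e_2·a_4 = -0.7604; r_{34} = e_3·a_4 = 3.1677.
u_4 = a_4 − 6.2598·e_1 + 0.7604·e_2 − 3.1677·e_3 = (0.0701, -0.0970, 0.8288, -0.1517, 0.6915).
‖u_4‖ = 1.0965, so e_4 = (0.0639, -0.0885, 0.7558, -0.1384, 0.6306).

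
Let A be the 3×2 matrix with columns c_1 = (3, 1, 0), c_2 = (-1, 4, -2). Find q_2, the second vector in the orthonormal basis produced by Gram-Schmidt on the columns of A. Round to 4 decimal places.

c_1 = (3, 1, 0); ‖c_1‖ = 3.1623, so q_1 = (0.9487, 0.3162, 0.0000).
q_1·c_2 = 0.9487·(-1) + 0.3162·4 + 0.0000·(-2) = 0.3162.
u_2 = c_2 − 0.3162·q_1 = (-1.3000, 3.9000, -2.0000).
‖u_2‖ = 4.5717, so q_2 = (-0.2844, 0.8531, -0.4375).

q_2 = (-0.2844, 0.8531, -0.4375)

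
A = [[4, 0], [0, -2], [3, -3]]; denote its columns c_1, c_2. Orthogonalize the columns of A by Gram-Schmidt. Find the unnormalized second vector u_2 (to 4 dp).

u_2 = (1.4400, -2.0000, -1.9200)

c_1 = (4, 0, 3); ‖c_1‖ = 5.0000, so q_1 = (0.8000, 0.0000, 0.6000).
q_1·c_2 = 0.8000·0 + 0.0000·(-2) + 0.6000·(-3) = -1.8000.
u_2 = c_2 + 1.8000·q_1 = (1.4400, -2.0000, -1.9200).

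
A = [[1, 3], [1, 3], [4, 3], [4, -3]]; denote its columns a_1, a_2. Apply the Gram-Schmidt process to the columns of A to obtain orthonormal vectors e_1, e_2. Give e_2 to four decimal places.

e_2 = (0.4777, 0.4777, 0.3881, -0.6269)

a_1 = (1, 1, 4, 4); ‖a_1‖ = 5.8310, so e_1 = (0.1715, 0.1715, 0.6860, 0.6860).
e_1·a_2 = 0.1715·3 + 0.1715·3 + 0.6860·3 + 0.6860·(-3) = 1.0290.
u_2 = a_2 − 1.0290·e_1 = (2.8235, 2.8235, 2.2941, -3.7059).
‖u_2‖ = 5.9111, so e_2 = (0.4777, 0.4777, 0.3881, -0.6269).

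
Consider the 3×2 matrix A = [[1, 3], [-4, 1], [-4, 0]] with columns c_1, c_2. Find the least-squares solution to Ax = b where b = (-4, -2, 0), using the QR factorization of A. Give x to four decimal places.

x = (0.0790, -1.3921)

q_1 = c_1/‖c_1‖ = (1, -4, -4)/5.7446 = (0.1741, -0.6963, -0.6963).
r_{12} = q_1·c_2 = -0.1741.
u_2 = c_2 + 0.1741·q_1 = (3.0303, 0.8788, -0.1212).
‖u_2‖ = 3.1575, so q_2 = (0.9597, 0.2783, -0.0384).
Qᵀb = (0.6963, -4.3955).
Back-substitute: x_2 = -4.3955/3.1575 = -1.3921.
x_1 = (0.6963 + 0.1741·(-1.3921))/5.7446 = 0.0790.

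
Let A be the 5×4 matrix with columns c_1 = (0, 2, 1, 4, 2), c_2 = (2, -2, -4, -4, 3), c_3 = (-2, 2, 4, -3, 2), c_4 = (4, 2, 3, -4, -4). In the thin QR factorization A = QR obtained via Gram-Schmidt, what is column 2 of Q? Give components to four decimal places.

q_2 = (0.3331, -0.0933, -0.5464, -0.1866, 0.7396)

c_1 = (0, 2, 1, 4, 2); ‖c_1‖ = 5.0000, so q_1 = (0.0000, 0.4000, 0.2000, 0.8000, 0.4000).
q_1·c_2 = 0.0000·2 + 0.4000·(-2) + 0.2000·(-4) + 0.8000·(-4) + 0.4000·3 = -3.6000.
u_2 = c_2 + 3.6000·q_1 = (2.0000, -0.5600, -3.2800, -1.1200, 4.4400).
‖u_2‖ = 6.0033, so q_2 = (0.3331, -0.0933, -0.5464, -0.1866, 0.7396).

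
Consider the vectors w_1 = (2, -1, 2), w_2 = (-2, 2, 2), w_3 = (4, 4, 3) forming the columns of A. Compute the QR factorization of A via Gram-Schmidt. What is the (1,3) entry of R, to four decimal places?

e_1 = w_1/‖w_1‖ = (2, -1, 2)/3.0000 = (0.6667, -0.3333, 0.6667).
r_{13} = e_1·w_3 = 3.3333.

r_{13} = 3.3333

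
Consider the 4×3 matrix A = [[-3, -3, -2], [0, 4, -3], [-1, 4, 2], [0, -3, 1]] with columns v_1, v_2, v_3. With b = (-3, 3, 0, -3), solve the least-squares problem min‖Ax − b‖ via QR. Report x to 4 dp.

v_1 = (-3, 0, -1, 0); ‖v_1‖ = 3.1623, so e_1 = (-0.9487, 0.0000, -0.3162, 0.0000).
e_1·v_2 = (-0.9487)·(-3) + 0.0000·4 + (-0.3162)·4 + 0.0000·(-3) = 1.5811.
u_2 = v_2 − 1.5811·e_1 = (-1.5000, 4.0000, 4.5000, -3.0000).
‖u_2‖ = 6.8920, so e_2 = (-0.2176, 0.5804, 0.6529, -0.4353).
e_1·v_3 = (-0.9487)·(-2) + 0.0000·(-3) + (-0.3162)·2 + 0.0000·1 = 1.2649; e_2·v_3 = (-0.2176)·(-2) + 0.5804·(-3) + 0.6529·2 + (-0.4353)·1 = -0.4353.
u_3 = v_3 − 1.2649·e_1 + 0.4353·e_2 = (-0.8947, -2.7474, 2.6842, 0.8105).
‖u_3‖ = 4.0262, so e_3 = (-0.2222, -0.6824, 0.6667, 0.2013).
Qᵀb = (2.8460, 3.6999, -1.9844).
Back-substitute: x_3 = -1.9844/4.0262 = -0.4929.
x_2 = (3.6999 + 0.4353·(-0.4929))/6.8920 = 0.5057.
x_1 = (2.8460 − 1.5811·0.5057 − 1.2649·(-0.4929))/3.1623 = 0.8443.

x = (0.8443, 0.5057, -0.4929)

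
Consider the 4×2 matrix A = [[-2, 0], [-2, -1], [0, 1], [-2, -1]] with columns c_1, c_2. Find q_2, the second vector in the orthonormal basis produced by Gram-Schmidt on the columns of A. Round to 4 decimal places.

q_1 = c_1/‖c_1‖ = (-2, -2, 0, -2)/3.4641 = (-0.5774, -0.5774, 0.0000, -0.5774).
r_{12} = q_1·c_2 = 1.1547.
u_2 = c_2 − 1.1547·q_1 = (0.6667, -0.3333, 1.0000, -0.3333).
‖u_2‖ = 1.2910, so q_2 = (0.5164, -0.2582, 0.7746, -0.2582).

q_2 = (0.5164, -0.2582, 0.7746, -0.2582)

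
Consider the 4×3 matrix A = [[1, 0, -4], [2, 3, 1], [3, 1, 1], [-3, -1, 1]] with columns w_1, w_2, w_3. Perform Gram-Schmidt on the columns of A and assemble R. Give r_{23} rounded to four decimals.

e_1 = w_1/‖w_1‖ = (1, 2, 3, -3)/4.7958 = (0.2085, 0.4170, 0.6255, -0.6255).
r_{12} = e_1·w_2 = 2.5022.
u_2 = w_2 − 2.5022·e_1 = (-0.5217, 1.9565, -0.5652, 0.5652).
‖u_2‖ = 2.1770, so e_2 = (-0.2397, 0.8987, -0.2596, 0.2596).
r_{23} = e_2·w_3 = 1.8574.

r_{23} = 1.8574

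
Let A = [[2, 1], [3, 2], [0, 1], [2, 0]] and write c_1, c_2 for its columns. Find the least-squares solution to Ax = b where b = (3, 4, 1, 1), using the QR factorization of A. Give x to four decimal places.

x = (0.6316, 1.1579)

c_1 = (2, 3, 0, 2); ‖c_1‖ = 4.1231, so e_1 = (0.4851, 0.7276, 0.0000, 0.4851).
e_1·c_2 = 0.4851·1 + 0.7276·2 + 0.0000·1 + 0.4851·0 = 1.9403.
u_2 = c_2 − 1.9403·e_1 = (0.0588, 0.5882, 1.0000, -0.9412).
‖u_2‖ = 1.4951, so e_2 = (0.0393, 0.3934, 0.6689, -0.6295).
Qᵀb = (4.8507, 1.7312).
Back-substitute: x_2 = 1.7312/1.4951 = 1.1579.
x_1 = (4.8507 − 1.9403·1.1579)/4.1231 = 0.6316.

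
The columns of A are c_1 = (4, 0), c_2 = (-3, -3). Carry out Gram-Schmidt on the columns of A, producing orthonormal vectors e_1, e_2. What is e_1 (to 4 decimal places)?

c_1 = (4, 0); ‖c_1‖ = 4.0000, so e_1 = (1.0000, 0.0000).

e_1 = (1.0000, 0.0000)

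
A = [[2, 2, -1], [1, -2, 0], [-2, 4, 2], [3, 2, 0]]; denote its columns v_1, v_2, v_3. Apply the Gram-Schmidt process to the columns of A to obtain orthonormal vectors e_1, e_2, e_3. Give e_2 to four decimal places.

e_2 = (0.3780, -0.3780, 0.7559, 0.3780)

e_1 = v_1/‖v_1‖ = (2, 1, -2, 3)/4.2426 = (0.4714, 0.2357, -0.4714, 0.7071).
r_{12} = e_1·v_2 = 0.0000.
u_2 = v_2 + 0.0000·e_1 = (2.0000, -2.0000, 4.0000, 2.0000).
‖u_2‖ = 5.2915, so e_2 = (0.3780, -0.3780, 0.7559, 0.3780).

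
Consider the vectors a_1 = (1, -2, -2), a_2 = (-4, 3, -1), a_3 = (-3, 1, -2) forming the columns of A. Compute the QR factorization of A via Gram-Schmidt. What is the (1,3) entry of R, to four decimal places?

r_{13} = -0.3333

a_1 = (1, -2, -2); ‖a_1‖ = 3.0000, so e_1 = (0.3333, -0.6667, -0.6667).
r_{13} = e_1·a_3 = -0.3333.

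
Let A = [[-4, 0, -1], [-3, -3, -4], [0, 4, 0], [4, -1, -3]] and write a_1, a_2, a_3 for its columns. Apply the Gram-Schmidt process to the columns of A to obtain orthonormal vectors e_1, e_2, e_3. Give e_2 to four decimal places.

a_1 = (-4, -3, 0, 4); ‖a_1‖ = 6.4031, so e_1 = (-0.6247, -0.4685, 0.0000, 0.6247).
e_1·a_2 = (-0.6247)·0 + (-0.4685)·(-3) + 0.0000·4 + 0.6247·(-1) = 0.7809.
u_2 = a_2 − 0.7809·e_1 = (0.4878, -2.6341, 4.0000, -1.4878).
‖u_2‖ = 5.0389, so e_2 = (0.0968, -0.5228, 0.7938, -0.2953).

e_2 = (0.0968, -0.5228, 0.7938, -0.2953)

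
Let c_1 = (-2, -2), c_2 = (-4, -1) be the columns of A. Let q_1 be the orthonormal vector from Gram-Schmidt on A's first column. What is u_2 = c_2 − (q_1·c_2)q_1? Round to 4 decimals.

c_1 = (-2, -2); ‖c_1‖ = 2.8284, so q_1 = (-0.7071, -0.7071).
q_1·c_2 = (-0.7071)·(-4) + (-0.7071)·(-1) = 3.5355.
u_2 = c_2 − 3.5355·q_1 = (-1.5000, 1.5000).

u_2 = (-1.5000, 1.5000)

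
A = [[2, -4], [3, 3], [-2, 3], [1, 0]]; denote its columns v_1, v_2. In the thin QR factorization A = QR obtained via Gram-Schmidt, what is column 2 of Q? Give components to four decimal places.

v_1 = (2, 3, -2, 1); ‖v_1‖ = 4.2426, so q_1 = (0.4714, 0.7071, -0.4714, 0.2357).
q_1·v_2 = 0.4714·(-4) + 0.7071·3 + (-0.4714)·3 + 0.2357·0 = -1.1785.
u_2 = v_2 + 1.1785·q_1 = (-3.4444, 3.8333, 2.4444, 0.2778).
‖u_2‖ = 5.7106, so q_2 = (-0.6032, 0.6713, 0.4281, 0.0486).

q_2 = (-0.6032, 0.6713, 0.4281, 0.0486)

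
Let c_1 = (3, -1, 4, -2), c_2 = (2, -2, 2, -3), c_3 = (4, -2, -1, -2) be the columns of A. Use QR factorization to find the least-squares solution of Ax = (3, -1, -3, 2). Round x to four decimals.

x = (0.2596, -1.4596, 1.3088)

c_1 = (3, -1, 4, -2); ‖c_1‖ = 5.4772, so e_1 = (0.5477, -0.1826, 0.7303, -0.3651).
e_1·c_2 = 0.5477·2 + (-0.1826)·(-2) + 0.7303·2 + (-0.3651)·(-3) = 4.0166.
u_2 = c_2 − 4.0166·e_1 = (-0.2000, -1.2667, -0.9333, -1.5333).
‖u_2‖ = 2.2061, so e_2 = (-0.0907, -0.5742, -0.4231, -0.6951).
e_1·c_3 = 0.5477·4 + (-0.1826)·(-2) + 0.7303·(-1) + (-0.3651)·(-2) = 2.5560; e_2·c_3 = (-0.0907)·4 + (-0.5742)·(-2) + (-0.4231)·(-1) + (-0.6951)·(-2) = 2.5989.
u_3 = c_3 − 2.5560·e_1 − 2.5989·e_2 = (2.8356, -0.0411, -1.7671, 0.7397).
‖u_3‖ = 3.4223, so e_3 = (0.8286, -0.0120, -0.5164, 0.2161).
Qᵀb = (-1.0954, 0.1813, 4.4790).
Back-substitute: x_3 = 4.4790/3.4223 = 1.3088.
x_2 = (0.1813 − 2.5989·1.3088)/2.2061 = -1.4596.
x_1 = (-1.0954 − 4.0166·(-1.4596) − 2.5560·1.3088)/5.4772 = 0.2596.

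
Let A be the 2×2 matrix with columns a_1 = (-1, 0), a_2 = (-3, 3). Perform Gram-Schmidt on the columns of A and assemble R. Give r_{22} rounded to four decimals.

a_1 = (-1, 0); ‖a_1‖ = 1.0000, so e_1 = (-1.0000, 0.0000).
e_1·a_2 = (-1.0000)·(-3) + 0.0000·3 = 3.0000.
u_2 = a_2 − 3.0000·e_1 = (0.0000, 3.0000).
r_{22} = ‖u_2‖ = 3.0000.

r_{22} = 3.0000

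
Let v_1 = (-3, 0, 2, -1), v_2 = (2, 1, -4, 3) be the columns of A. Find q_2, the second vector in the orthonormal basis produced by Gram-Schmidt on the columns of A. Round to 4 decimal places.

q_2 = (-0.5371, 0.3269, -0.5137, 0.5838)

q_1 = v_1/‖v_1‖ = (-3, 0, 2, -1)/3.7417 = (-0.8018, 0.0000, 0.5345, -0.2673).
r_{12} = q_1·v_2 = -4.5434.
u_2 = v_2 + 4.5434·q_1 = (-1.6429, 1.0000, -1.5714, 1.7857).
‖u_2‖ = 3.0589, so q_2 = (-0.5371, 0.3269, -0.5137, 0.5838).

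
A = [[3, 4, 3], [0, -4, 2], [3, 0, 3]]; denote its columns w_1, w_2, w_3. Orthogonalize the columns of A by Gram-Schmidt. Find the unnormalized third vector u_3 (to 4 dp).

w_1 = (3, 0, 3); ‖w_1‖ = 4.2426, so e_1 = (0.7071, 0.0000, 0.7071).
e_1·w_2 = 0.7071·4 + 0.0000·(-4) + 0.7071·0 = 2.8284.
u_2 = w_2 − 2.8284·e_1 = (2.0000, -4.0000, -2.0000).
‖u_2‖ = 4.8990, so e_2 = (0.4082, -0.8165, -0.4082).
e_1·w_3 = 0.7071·3 + 0.0000·2 + 0.7071·3 = 4.2426; e_2·w_3 = 0.4082·3 + (-0.8165)·2 + (-0.4082)·3 = -1.6330.
u_3 = w_3 − 4.2426·e_1 + 1.6330·e_2 = (0.6667, 0.6667, -0.6667).

u_3 = (0.6667, 0.6667, -0.6667)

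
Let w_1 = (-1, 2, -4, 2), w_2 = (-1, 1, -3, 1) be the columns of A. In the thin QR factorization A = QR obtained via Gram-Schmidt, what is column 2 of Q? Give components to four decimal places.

q_1 = w_1/‖w_1‖ = (-1, 2, -4, 2)/5.0000 = (-0.2000, 0.4000, -0.8000, 0.4000).
r_{12} = q_1·w_2 = 3.4000.
u_2 = w_2 − 3.4000·q_1 = (-0.3200, -0.3600, -0.2800, -0.3600).
‖u_2‖ = 0.6633, so q_2 = (-0.4824, -0.5427, -0.4221, -0.5427).

q_2 = (-0.4824, -0.5427, -0.4221, -0.5427)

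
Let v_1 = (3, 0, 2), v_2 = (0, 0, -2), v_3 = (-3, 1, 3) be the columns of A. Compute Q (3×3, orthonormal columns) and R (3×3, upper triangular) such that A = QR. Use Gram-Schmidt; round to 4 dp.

v_1 = (3, 0, 2); ‖v_1‖ = 3.6056, so e_1 = (0.8321, 0.0000, 0.5547).
e_1·v_2 = 0.8321·0 + 0.0000·0 + 0.5547·(-2) = -1.1094.
u_2 = v_2 + 1.1094·e_1 = (0.9231, 0.0000, -1.3846).
‖u_2‖ = 1.6641, so e_2 = (0.5547, 0.0000, -0.8321).
e_1·v_3 = 0.8321·(-3) + 0.0000·1 + 0.5547·3 = -0.8321; e_2·v_3 = 0.5547·(-3) + 0.0000·1 + (-0.8321)·3 = -4.1603.
u_3 = v_3 + 0.8321·e_1 + 4.1603·e_2 = (0.0000, 1.0000, 0.0000).
‖u_3‖ = 1.0000, so e_3 = (0.0000, 1.0000, 0.0000).

Q = [[0.8321, 0.5547, 0.0000], [0.0000, 0.0000, 1.0000], [0.5547, -0.8321, 0.0000]], R = [[3.6056, -1.1094, -0.8321], [0.0000, 1.6641, -4.1603], [0.0000, 0.0000, 1.0000]]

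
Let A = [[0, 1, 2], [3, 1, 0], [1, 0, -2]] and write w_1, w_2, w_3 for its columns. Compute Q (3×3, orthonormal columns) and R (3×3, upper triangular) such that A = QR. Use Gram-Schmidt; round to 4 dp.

Q = [[0.0000, 0.9535, -0.3015], [0.9487, 0.0953, 0.3015], [0.3162, -0.2860, -0.9045]], R = [[3.1623, 0.9487, -0.6325], [0.0000, 1.0488, 2.4790], [0.0000, 0.0000, 1.2060]]

q_1 = w_1/‖w_1‖ = (0, 3, 1)/3.1623 = (0.0000, 0.9487, 0.3162).
r_{12} = q_1·w_2 = 0.9487.
u_2 = w_2 − 0.9487·q_1 = (1.0000, 0.1000, -0.3000).
‖u_2‖ = 1.0488, so q_2 = (0.9535, 0.0953, -0.2860).
r_{13} = q_1·w_3 = -0.6325; r_{23} = q_2·w_3 = 2.4790.
u_3 = w_3 + 0.6325·q_1 − 2.4790·q_2 = (-0.3636, 0.3636, -1.0909).
‖u_3‖ = 1.2060, so q_3 = (-0.3015, 0.3015, -0.9045).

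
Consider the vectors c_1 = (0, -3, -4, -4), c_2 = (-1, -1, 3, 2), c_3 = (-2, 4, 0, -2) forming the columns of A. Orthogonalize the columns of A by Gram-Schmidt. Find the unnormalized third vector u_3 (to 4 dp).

u_3 = (-2.9632, 1.5460, 0.9018, -2.0613)

c_1 = (0, -3, -4, -4); ‖c_1‖ = 6.4031, so e_1 = (0.0000, -0.4685, -0.6247, -0.6247).
e_1·c_2 = 0.0000·(-1) + (-0.4685)·(-1) + (-0.6247)·3 + (-0.6247)·2 = -2.6550.
u_2 = c_2 + 2.6550·e_1 = (-1.0000, -2.2439, 1.3415, 0.3415).
‖u_2‖ = 2.8198, so e_2 = (-0.3546, -0.7958, 0.4757, 0.1211).
e_1·c_3 = 0.0000·(-2) + (-0.4685)·4 + (-0.6247)·0 + (-0.6247)·(-2) = -0.6247; e_2·c_3 = (-0.3546)·(-2) + (-0.7958)·4 + 0.4757·0 + 0.1211·(-2) = -2.7160.
u_3 = c_3 + 0.6247·e_1 + 2.7160·e_2 = (-2.9632, 1.5460, 0.9018, -2.0613).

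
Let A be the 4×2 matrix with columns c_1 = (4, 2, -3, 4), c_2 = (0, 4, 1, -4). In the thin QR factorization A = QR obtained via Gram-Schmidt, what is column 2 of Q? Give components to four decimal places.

e_1 = c_1/‖c_1‖ = (4, 2, -3, 4)/6.7082 = (0.5963, 0.2981, -0.4472, 0.5963).
r_{12} = e_1·c_2 = -1.6398.
u_2 = c_2 + 1.6398·e_1 = (0.9778, 4.4889, 0.2667, -3.0222).
‖u_2‖ = 5.5056, so e_2 = (0.1776, 0.8153, 0.0484, -0.5489).

e_2 = (0.1776, 0.8153, 0.0484, -0.5489)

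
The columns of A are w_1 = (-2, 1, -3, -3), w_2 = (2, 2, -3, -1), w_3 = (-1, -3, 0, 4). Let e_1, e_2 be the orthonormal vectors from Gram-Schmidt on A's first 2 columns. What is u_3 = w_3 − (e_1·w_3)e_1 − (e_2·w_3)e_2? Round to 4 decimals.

u_3 = (-0.7962, -1.7070, -2.4841, 2.4459)

w_1 = (-2, 1, -3, -3); ‖w_1‖ = 4.7958, so e_1 = (-0.4170, 0.2085, -0.6255, -0.6255).
e_1·w_2 = (-0.4170)·2 + 0.2085·2 + (-0.6255)·(-3) + (-0.6255)·(-1) = 2.0851.
u_2 = w_2 − 2.0851·e_1 = (2.8696, 1.5652, -1.6957, 0.3043).
‖u_2‖ = 3.6949, so e_2 = (0.7766, 0.4236, -0.4589, 0.0824).
e_1·w_3 = (-0.4170)·(-1) + 0.2085·(-3) + (-0.6255)·0 + (-0.6255)·4 = -2.7107; e_2·w_3 = 0.7766·(-1) + 0.4236·(-3) + (-0.4589)·0 + 0.0824·4 = -1.7180.
u_3 = w_3 + 2.7107·e_1 + 1.7180·e_2 = (-0.7962, -1.7070, -2.4841, 2.4459).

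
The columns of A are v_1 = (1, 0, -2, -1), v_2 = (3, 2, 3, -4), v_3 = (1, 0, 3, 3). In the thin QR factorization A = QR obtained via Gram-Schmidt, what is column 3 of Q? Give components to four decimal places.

v_1 = (1, 0, -2, -1); ‖v_1‖ = 2.4495, so q_1 = (0.4082, 0.0000, -0.8165, -0.4082).
q_1·v_2 = 0.4082·3 + 0.0000·2 + (-0.8165)·3 + (-0.4082)·(-4) = 0.4082.
u_2 = v_2 − 0.4082·q_1 = (2.8333, 2.0000, 3.3333, -3.8333).
‖u_2‖ = 6.1509, so q_2 = (0.4606, 0.3252, 0.5419, -0.6232).
q_1·v_3 = 0.4082·1 + 0.0000·0 + (-0.8165)·3 + (-0.4082)·3 = -3.2660; q_2·v_3 = 0.4606·1 + 0.3252·0 + 0.5419·3 + (-0.6232)·3 = 0.2168.
u_3 = v_3 + 3.2660·q_1 − 0.2168·q_2 = (2.2335, -0.0705, 0.2159, 1.8018).
‖u_3‖ = 2.8786, so q_3 = (0.7759, -0.0245, 0.0750, 0.6259).

q_3 = (0.7759, -0.0245, 0.0750, 0.6259)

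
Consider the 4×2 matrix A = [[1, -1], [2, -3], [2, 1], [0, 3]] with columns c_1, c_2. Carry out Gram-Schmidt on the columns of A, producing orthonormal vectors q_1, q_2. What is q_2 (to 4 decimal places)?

c_1 = (1, 2, 2, 0); ‖c_1‖ = 3.0000, so q_1 = (0.3333, 0.6667, 0.6667, 0.0000).
q_1·c_2 = 0.3333·(-1) + 0.6667·(-3) + 0.6667·1 + 0.0000·3 = -1.6667.
u_2 = c_2 + 1.6667·q_1 = (-0.4444, -1.8889, 2.1111, 3.0000).
‖u_2‖ = 4.1500, so q_2 = (-0.1071, -0.4552, 0.5087, 0.7229).

q_2 = (-0.1071, -0.4552, 0.5087, 0.7229)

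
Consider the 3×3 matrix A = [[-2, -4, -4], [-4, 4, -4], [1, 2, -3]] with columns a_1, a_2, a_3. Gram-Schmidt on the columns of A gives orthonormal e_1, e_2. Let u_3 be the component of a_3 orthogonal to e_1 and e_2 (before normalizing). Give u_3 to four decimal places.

a_1 = (-2, -4, 1); ‖a_1‖ = 4.5826, so e_1 = (-0.4364, -0.8729, 0.2182).
e_1·a_2 = (-0.4364)·(-4) + (-0.8729)·4 + 0.2182·2 = -1.3093.
u_2 = a_2 + 1.3093·e_1 = (-4.5714, 2.8571, 2.2857).
‖u_2‖ = 5.8554, so e_2 = (-0.7807, 0.4880, 0.3904).
e_1·a_3 = (-0.4364)·(-4) + (-0.8729)·(-4) + 0.2182·(-3) = 4.5826; e_2·a_3 = (-0.7807)·(-4) + 0.4880·(-4) + 0.3904·(-3) = 0.0000.
u_3 = a_3 − 4.5826·e_1 − 0.0000·e_2 = (-2.0000, 0.0000, -4.0000).

u_3 = (-2.0000, 0.0000, -4.0000)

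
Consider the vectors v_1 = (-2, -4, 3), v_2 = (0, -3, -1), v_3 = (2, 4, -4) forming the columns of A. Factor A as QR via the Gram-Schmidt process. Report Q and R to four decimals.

v_1 = (-2, -4, 3); ‖v_1‖ = 5.3852, so e_1 = (-0.3714, -0.7428, 0.5571).
e_1·v_2 = (-0.3714)·0 + (-0.7428)·(-3) + 0.5571·(-1) = 1.6713.
u_2 = v_2 − 1.6713·e_1 = (0.6207, -1.7586, -1.9310).
‖u_2‖ = 2.6846, so e_2 = (0.2312, -0.6551, -0.7193).
e_1·v_3 = (-0.3714)·2 + (-0.7428)·4 + 0.5571·(-4) = -5.9423; e_2·v_3 = 0.2312·2 + (-0.6551)·4 + (-0.7193)·(-4) = 0.7193.
u_3 = v_3 + 5.9423·e_1 − 0.7193·e_2 = (-0.3732, 0.0574, -0.1722).
‖u_3‖ = 0.4150, so e_3 = (-0.8992, 0.1383, -0.4150).

Q = [[-0.3714, 0.2312, -0.8992], [-0.7428, -0.6551, 0.1383], [0.5571, -0.7193, -0.4150]], R = [[5.3852, 1.6713, -5.9423], [0.0000, 2.6846, 0.7193], [0.0000, 0.0000, 0.4150]]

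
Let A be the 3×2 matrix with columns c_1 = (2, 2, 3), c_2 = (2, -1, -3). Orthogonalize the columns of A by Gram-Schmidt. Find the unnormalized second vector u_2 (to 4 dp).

u_2 = (2.8235, -0.1765, -1.7647)

q_1 = c_1/‖c_1‖ = (2, 2, 3)/4.1231 = (0.4851, 0.4851, 0.7276).
r_{12} = q_1·c_2 = -1.6977.
u_2 = c_2 + 1.6977·q_1 = (2.8235, -0.1765, -1.7647).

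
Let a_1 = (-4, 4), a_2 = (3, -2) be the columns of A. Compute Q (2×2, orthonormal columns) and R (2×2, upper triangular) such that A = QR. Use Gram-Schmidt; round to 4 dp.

a_1 = (-4, 4); ‖a_1‖ = 5.6569, so q_1 = (-0.7071, 0.7071).
q_1·a_2 = (-0.7071)·3 + 0.7071·(-2) = -3.5355.
u_2 = a_2 + 3.5355·q_1 = (0.5000, 0.5000).
‖u_2‖ = 0.7071, so q_2 = (0.7071, 0.7071).

Q = [[-0.7071, 0.7071], [0.7071, 0.7071]], R = [[5.6569, -3.5355], [0.0000, 0.7071]]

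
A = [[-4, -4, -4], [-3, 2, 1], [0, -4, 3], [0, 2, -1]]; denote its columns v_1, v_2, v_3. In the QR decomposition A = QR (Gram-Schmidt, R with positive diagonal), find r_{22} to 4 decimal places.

q_1 = v_1/‖v_1‖ = (-4, -3, 0, 0)/5.0000 = (-0.8000, -0.6000, 0.0000, 0.0000).
r_{12} = q_1·v_2 = 2.0000.
u_2 = v_2 − 2.0000·q_1 = (-2.4000, 3.2000, -4.0000, 2.0000).
r_{22} = ‖u_2‖ = 6.0000.

r_{22} = 6.0000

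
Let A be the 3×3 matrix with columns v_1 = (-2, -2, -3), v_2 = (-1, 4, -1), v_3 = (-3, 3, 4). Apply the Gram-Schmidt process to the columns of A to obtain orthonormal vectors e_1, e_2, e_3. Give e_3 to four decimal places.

e_1 = v_1/‖v_1‖ = (-2, -2, -3)/4.1231 = (-0.4851, -0.4851, -0.7276).
r_{12} = e_1·v_2 = -0.7276.
u_2 = v_2 + 0.7276·e_1 = (-1.3529, 3.6471, -1.5294).
‖u_2‖ = 4.1798, so e_2 = (-0.3237, 0.8725, -0.3659).
r_{13} = e_1·v_3 = -2.9104; r_{23} = e_2·v_3 = 2.1251.
u_3 = v_3 + 2.9104·e_1 − 2.1251·e_2 = (-3.7239, -0.2660, 2.6599).
‖u_3‖ = 4.5840, so e_3 = (-0.8124, -0.0580, 0.5803).

e_3 = (-0.8124, -0.0580, 0.5803)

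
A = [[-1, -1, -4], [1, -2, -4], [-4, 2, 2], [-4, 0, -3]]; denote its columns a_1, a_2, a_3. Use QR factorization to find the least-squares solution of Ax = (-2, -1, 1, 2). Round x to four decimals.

a_1 = (-1, 1, -4, -4); ‖a_1‖ = 5.8310, so e_1 = (-0.1715, 0.1715, -0.6860, -0.6860).
e_1·a_2 = (-0.1715)·(-1) + 0.1715·(-2) + (-0.6860)·2 + (-0.6860)·0 = -1.5435.
u_2 = a_2 + 1.5435·e_1 = (-1.2647, -1.7353, 0.9412, -1.0588).
‖u_2‖ = 2.5725, so e_2 = (-0.4916, -0.6746, 0.3659, -0.4116).
e_1·a_3 = (-0.1715)·(-4) + 0.1715·(-4) + (-0.6860)·2 + (-0.6860)·(-3) = 0.6860; e_2·a_3 = (-0.4916)·(-4) + (-0.6746)·(-4) + 0.3659·2 + (-0.4116)·(-3) = 6.6313.
u_3 = a_3 − 0.6860·e_1 − 6.6313·e_2 = (-0.6222, 0.3556, 0.0444, 0.2000).
‖u_3‖ = 0.7454, so e_3 = (-0.8348, 0.4770, 0.0596, 0.2683).
Qᵀb = (-1.8865, 1.2005, 1.7889).
Back-substitute: x_3 = 1.7889/0.7454 = 2.4000.
x_2 = (1.2005 − 6.6313·2.4000)/2.5725 = -5.7200.
x_1 = (-1.8865 + 1.5435·(-5.7200) − 0.6860·2.4000)/5.8310 = -2.1200.

x = (-2.1200, -5.7200, 2.4000)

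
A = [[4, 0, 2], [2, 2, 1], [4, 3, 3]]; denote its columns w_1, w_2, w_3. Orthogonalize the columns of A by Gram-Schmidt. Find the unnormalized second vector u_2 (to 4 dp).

w_1 = (4, 2, 4); ‖w_1‖ = 6.0000, so q_1 = (0.6667, 0.3333, 0.6667).
q_1·w_2 = 0.6667·0 + 0.3333·2 + 0.6667·3 = 2.6667.
u_2 = w_2 − 2.6667·q_1 = (-1.7778, 1.1111, 1.2222).

u_2 = (-1.7778, 1.1111, 1.2222)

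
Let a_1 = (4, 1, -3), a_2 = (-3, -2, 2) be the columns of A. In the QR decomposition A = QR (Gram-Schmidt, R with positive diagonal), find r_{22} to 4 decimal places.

r_{22} = 1.2710

a_1 = (4, 1, -3); ‖a_1‖ = 5.0990, so e_1 = (0.7845, 0.1961, -0.5883).
e_1·a_2 = 0.7845·(-3) + 0.1961·(-2) + (-0.5883)·2 = -3.9223.
u_2 = a_2 + 3.9223·e_1 = (0.0769, -1.2308, -0.3077).
r_{22} = ‖u_2‖ = 1.2710.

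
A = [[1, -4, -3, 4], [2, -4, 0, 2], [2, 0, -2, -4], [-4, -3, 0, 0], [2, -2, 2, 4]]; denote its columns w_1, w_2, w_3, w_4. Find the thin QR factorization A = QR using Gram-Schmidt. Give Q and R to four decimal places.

Q = [[0.1857, -0.5793, -0.5702, 0.5384], [0.3714, -0.5586, 0.2147, -0.3636], [0.3714, 0.0414, -0.4690, -0.6769], [-0.7428, -0.5327, 0.0490, -0.3203], [0.3714, -0.2586, 0.6375, 0.1307]], R = [[5.3852, -0.7428, -0.5571, 1.4856], [0.0000, 6.6670, 1.1379, -4.6343], [0.0000, 0.0000, 3.9236, 2.5744], [0.0000, 0.0000, 0.0000, 4.6572]]

e_1 = w_1/‖w_1‖ = (1, 2, 2, -4, 2)/5.3852 = (0.1857, 0.3714, 0.3714, -0.7428, 0.3714).
r_{12} = e_1·w_2 = -0.7428.
u_2 = w_2 + 0.7428·e_1 = (-3.8621, -3.7241, 0.2759, -3.5517, -1.7241).
‖u_2‖ = 6.6670, so e_2 = (-0.5793, -0.5586, 0.0414, -0.5327, -0.2586).
r_{13} = e_1·w_3 = -0.5571; r_{23} = e_2·w_3 = 1.1379.
u_3 = w_3 + 0.5571·e_1 − 1.1379·e_2 = (-2.2374, 0.8425, -1.8402, 0.1924, 2.5012).
‖u_3‖ = 3.9236, so e_3 = (-0.5702, 0.2147, -0.4690, 0.0490, 0.6375).
r_{14} = e_1·w_4 = 1.4856; r_{24} = e_2·w_4 = -4.6343; r_{34} = e_3·w_4 = 2.5744.
u_4 = w_4 − 1.4856·e_1 + 4.6343·e_2 − 2.5744·e_3 = (2.5076, -1.6932, -3.1526, -1.4916, 0.6087).
‖u_4‖ = 4.6572, so e_4 = (0.5384, -0.3636, -0.6769, -0.3203, 0.1307).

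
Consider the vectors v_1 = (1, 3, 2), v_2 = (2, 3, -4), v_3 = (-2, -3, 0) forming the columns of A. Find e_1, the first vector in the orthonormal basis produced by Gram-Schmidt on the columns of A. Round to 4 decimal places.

v_1 = (1, 3, 2); ‖v_1‖ = 3.7417, so e_1 = (0.2673, 0.8018, 0.5345).

e_1 = (0.2673, 0.8018, 0.5345)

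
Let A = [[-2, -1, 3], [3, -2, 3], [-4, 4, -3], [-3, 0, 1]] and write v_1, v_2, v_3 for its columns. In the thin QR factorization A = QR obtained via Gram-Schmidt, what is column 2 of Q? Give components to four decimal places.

q_1 = v_1/‖v_1‖ = (-2, 3, -4, -3)/6.1644 = (-0.3244, 0.4867, -0.6489, -0.4867).
r_{12} = q_1·v_2 = -3.2444.
u_2 = v_2 + 3.2444·q_1 = (-2.0526, -0.4211, 1.8947, -1.5789).
‖u_2‖ = 3.2363, so q_2 = (-0.6343, -0.1301, 0.5855, -0.4879).

q_2 = (-0.6343, -0.1301, 0.5855, -0.4879)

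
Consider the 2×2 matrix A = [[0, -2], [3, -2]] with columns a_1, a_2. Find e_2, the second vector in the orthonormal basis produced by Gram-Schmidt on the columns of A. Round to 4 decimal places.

a_1 = (0, 3); ‖a_1‖ = 3.0000, so e_1 = (0.0000, 1.0000).
e_1·a_2 = 0.0000·(-2) + 1.0000·(-2) = -2.0000.
u_2 = a_2 + 2.0000·e_1 = (-2.0000, 0.0000).
‖u_2‖ = 2.0000, so e_2 = (-1.0000, 0.0000).

e_2 = (-1.0000, 0.0000)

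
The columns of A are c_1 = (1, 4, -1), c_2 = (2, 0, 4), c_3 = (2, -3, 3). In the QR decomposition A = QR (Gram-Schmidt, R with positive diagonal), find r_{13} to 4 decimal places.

c_1 = (1, 4, -1); ‖c_1‖ = 4.2426, so q_1 = (0.2357, 0.9428, -0.2357).
r_{13} = q_1·c_3 = -3.0641.

r_{13} = -3.0641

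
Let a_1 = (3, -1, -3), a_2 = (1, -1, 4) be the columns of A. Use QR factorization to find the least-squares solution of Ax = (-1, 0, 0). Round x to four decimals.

x = (-0.2230, -0.1547)

e_1 = a_1/‖a_1‖ = (3, -1, -3)/4.3589 = (0.6882, -0.2294, -0.6882).
r_{12} = e_1·a_2 = -1.8353.
u_2 = a_2 + 1.8353·e_1 = (2.2632, -1.4211, 2.7368).
‖u_2‖ = 3.8251, so e_2 = (0.5917, -0.3715, 0.7155).
Qᵀb = (-0.6882, -0.5917).
Back-substitute: x_2 = -0.5917/3.8251 = -0.1547.
x_1 = (-0.6882 + 1.8353·(-0.1547))/4.3589 = -0.2230.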